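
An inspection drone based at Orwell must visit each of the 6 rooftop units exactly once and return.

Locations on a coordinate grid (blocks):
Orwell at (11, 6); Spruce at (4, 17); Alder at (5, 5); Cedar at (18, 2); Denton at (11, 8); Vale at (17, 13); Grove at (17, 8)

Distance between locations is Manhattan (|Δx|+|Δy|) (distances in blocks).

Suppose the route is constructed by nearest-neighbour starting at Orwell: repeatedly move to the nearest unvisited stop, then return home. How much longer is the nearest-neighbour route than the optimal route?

8 blocks longer than the optimal tour.

From Orwell: Denton=2, Alder=7, Grove=8, Cedar=11, Vale=13, Spruce=18 → choose Denton (2).
From Denton: Grove=6, Alder=9, Vale=11, Cedar=13, Spruce=16 → choose Grove (6).
From Grove: Vale=5, Cedar=7, Alder=15, Spruce=22 → choose Vale (5).
From Vale: Cedar=12, Spruce=17, Alder=20 → choose Cedar (12).
From Cedar: Alder=16, Spruce=29 → choose Alder (16).
From Alder: Spruce=13 → choose Spruce (13).
NN route Orwell → Denton → Grove → Vale → Cedar → Alder → Spruce → Orwell costs 72.
Optimal: Orwell → Alder → Spruce → Vale → Cedar → Grove → Denton → Orwell costs 64 (by enumerating all 360 distinct tours).
Excess = 72 − 64 = 8.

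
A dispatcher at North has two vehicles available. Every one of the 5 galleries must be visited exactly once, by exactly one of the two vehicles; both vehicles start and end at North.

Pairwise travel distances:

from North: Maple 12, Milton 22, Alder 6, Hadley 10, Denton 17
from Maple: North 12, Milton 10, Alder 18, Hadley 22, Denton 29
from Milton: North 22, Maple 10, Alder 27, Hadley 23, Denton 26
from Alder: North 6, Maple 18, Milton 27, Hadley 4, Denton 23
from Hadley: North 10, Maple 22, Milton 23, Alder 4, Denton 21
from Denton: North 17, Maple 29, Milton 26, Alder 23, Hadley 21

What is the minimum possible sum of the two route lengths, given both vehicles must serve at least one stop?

Try each way of splitting the stops between the two vehicles (each non-empty) and, for each split, find the best tour for each vehicle:
  {Maple} + {Milton, Alder, Hadley, Denton}: 24 + 76 = 100
  {Milton} + {Maple, Alder, Hadley, Denton}: 44 + 72 = 116
  {Maple, Milton} + {Alder, Hadley, Denton}: 44 + 48 = 92
  {Alder} + {Maple, Milton, Hadley, Denton}: 12 + 79 = 91
  {Maple, Alder} + {Milton, Hadley, Denton}: 36 + 76 = 112
  {Milton, Alder} + {Maple, Hadley, Denton}: 55 + 72 = 127
  … (15 splits in total)
  {Alder, Hadley} + {Maple, Milton, Denton}: 20 + 65 = 85  ← best
Best: vehicle 1 North → Alder → Hadley → North = 20; vehicle 2 North → Maple → Milton → Denton → North = 65; combined 85.

85 — the smallest possible combined total.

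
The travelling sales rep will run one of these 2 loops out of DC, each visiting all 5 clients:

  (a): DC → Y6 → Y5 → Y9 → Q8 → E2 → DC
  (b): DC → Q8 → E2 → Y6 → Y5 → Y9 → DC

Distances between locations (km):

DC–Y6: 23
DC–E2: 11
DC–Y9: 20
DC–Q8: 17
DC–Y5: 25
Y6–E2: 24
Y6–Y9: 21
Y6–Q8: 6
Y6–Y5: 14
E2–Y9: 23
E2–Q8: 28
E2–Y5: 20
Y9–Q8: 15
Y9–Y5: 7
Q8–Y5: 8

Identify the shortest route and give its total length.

(a): 23 + 14 + 7 + 15 + 28 + 11 = 98
(b): 17 + 28 + 24 + 14 + 7 + 20 = 110

98 km — (a) is the shortest.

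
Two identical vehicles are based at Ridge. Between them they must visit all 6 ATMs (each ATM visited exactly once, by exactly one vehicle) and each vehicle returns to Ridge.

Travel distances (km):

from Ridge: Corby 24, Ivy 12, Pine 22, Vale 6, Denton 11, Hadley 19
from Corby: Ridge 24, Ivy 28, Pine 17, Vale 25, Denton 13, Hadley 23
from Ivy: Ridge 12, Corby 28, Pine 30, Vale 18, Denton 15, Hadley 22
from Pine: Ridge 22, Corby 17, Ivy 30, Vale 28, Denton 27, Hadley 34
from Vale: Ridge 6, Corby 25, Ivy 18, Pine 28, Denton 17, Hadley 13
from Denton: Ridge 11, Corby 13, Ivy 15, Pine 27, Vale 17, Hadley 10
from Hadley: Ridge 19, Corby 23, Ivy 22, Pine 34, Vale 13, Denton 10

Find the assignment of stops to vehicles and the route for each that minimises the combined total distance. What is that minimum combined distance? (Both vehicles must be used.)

Minimum combined distance: 105 km.

There are 2^5 − 1 = 31 ways to divide the 6 stops into two non-empty groups. For each, the best each vehicle can do is its own shortest tour through its group:
  {Corby} + {Ivy, Pine, Vale, Denton, Hadley}: 48 + 96 = 144
  {Ivy} + {Corby, Pine, Vale, Denton, Hadley}: 24 + 81 = 105
  {Corby, Ivy} + {Pine, Vale, Denton, Hadley}: 64 + 78 = 142
  {Pine} + {Corby, Ivy, Vale, Denton, Hadley}: 44 + 82 = 126
  {Corby, Pine} + {Ivy, Vale, Denton, Hadley}: 63 + 56 = 119
  {Ivy, Pine} + {Corby, Vale, Denton, Hadley}: 64 + 66 = 130
  … (31 splits in total)
Best: vehicle 1 Ridge → Ivy → Ridge = 24; vehicle 2 Ridge → Pine → Corby → Denton → Hadley → Vale → Ridge = 81; combined 105.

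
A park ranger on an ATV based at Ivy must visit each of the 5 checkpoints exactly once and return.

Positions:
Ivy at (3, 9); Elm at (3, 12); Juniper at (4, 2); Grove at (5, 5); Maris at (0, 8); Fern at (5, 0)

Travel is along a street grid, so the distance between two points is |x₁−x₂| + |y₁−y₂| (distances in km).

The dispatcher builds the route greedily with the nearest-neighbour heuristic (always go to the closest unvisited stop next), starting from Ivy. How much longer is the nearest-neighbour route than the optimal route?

2 km longer than the optimal tour.

From Ivy: Elm=3, Maris=4, Grove=6, Juniper=8, Fern=11 → choose Elm (3).
From Elm: Maris=7, Grove=9, Juniper=11, Fern=14 → choose Maris (7).
From Maris: Grove=8, Juniper=10, Fern=13 → choose Grove (8).
From Grove: Juniper=4, Fern=5 → choose Juniper (4).
From Juniper: Fern=3 → choose Fern (3).
NN route Ivy → Elm → Maris → Grove → Juniper → Fern → Ivy costs 36.
Optimal: Ivy → Elm → Juniper → Fern → Grove → Maris → Ivy costs 34 (by enumerating all 60 distinct tours).
Excess = 36 − 34 = 2.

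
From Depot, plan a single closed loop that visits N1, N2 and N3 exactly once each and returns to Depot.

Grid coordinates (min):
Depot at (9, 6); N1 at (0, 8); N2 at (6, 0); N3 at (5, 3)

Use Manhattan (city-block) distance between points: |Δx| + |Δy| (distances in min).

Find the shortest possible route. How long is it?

Shortest round trip = 34 min.

There are 3 distinct closed tours to check (reversals are equivalent).
Depot - N1 - N2 - N3 - Depot: 11+14+4+7 = 36
Depot - N1 - N3 - N2 - Depot: 11+10+4+9 = 34
Depot - N2 - N1 - N3 - Depot: 9+14+10+7 = 40
The minimum is 34.
One optimal route: Depot → N1 → N3 → N2 → Depot (or its reverse).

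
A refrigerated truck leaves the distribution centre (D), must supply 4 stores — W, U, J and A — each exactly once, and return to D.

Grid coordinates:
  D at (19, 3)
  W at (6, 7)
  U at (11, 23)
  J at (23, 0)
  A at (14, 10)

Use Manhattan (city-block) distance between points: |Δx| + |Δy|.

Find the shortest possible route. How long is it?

Minimum total distance: 80.

There are 12 distinct closed tours to check (reversals are equivalent).
D - W - U - J - A - D: 17+21+35+19+12 = 104
D - W - U - A - J - D: 17+21+16+19+7 = 80
D - W - J - U - A - D: 17+24+35+16+12 = 104
D - W - J - A - U - D: 17+24+19+16+28 = 104
D - W - A - U - J - D: 17+11+16+35+7 = 86
D - W - A - J - U - D: 17+11+19+35+28 = 110
D - U - W - J - A - D: 28+21+24+19+12 = 104
D - U - W - A - J - D: 28+21+11+19+7 = 86
D - U - J - W - A - D: 28+35+24+11+12 = 110
D - U - A - W - J - D: 28+16+11+24+7 = 86
D - J - W - U - A - D: 7+24+21+16+12 = 80
D - J - U - W - A - D: 7+35+21+11+12 = 86
The minimum is 80.
One optimal route: D → W → U → A → J → D (or its reverse).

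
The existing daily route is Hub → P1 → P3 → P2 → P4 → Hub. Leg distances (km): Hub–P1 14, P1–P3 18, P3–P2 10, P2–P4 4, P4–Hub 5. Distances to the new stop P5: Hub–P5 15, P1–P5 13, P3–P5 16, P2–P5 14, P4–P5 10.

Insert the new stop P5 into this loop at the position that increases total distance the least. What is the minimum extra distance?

Minimum extra distance: 11 km, inserting P5 between P1 and P3.

Insertion cost between consecutive stops i–j is d(i,P5) + d(P5,j) − d(i,j):
  between Hub and P1: 15 + 13 − 14 = 14
  between P1 and P3: 13 + 16 − 18 = 11
  between P3 and P2: 16 + 14 − 10 = 20
  between P2 and P4: 14 + 10 − 4 = 20
  between P4 and Hub: 10 + 15 − 5 = 20
Cheapest insertion is between P1 and P3, adding 11.
New total = 51 + 11 = 62.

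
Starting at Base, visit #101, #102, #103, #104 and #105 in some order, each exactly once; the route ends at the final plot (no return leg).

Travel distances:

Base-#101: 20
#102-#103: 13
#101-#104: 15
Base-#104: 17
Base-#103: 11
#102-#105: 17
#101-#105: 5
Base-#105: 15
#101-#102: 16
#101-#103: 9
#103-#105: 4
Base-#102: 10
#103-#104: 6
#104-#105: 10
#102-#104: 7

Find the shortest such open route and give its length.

There are 5! = 120 possible orderings.
Base→#101→#102→#103→#104→#105: 20+16+13+6+10 = 65
Base→#101→#102→#103→#105→#104: 20+16+13+4+10 = 63
Base→#101→#102→#104→#103→#105: 20+16+7+6+4 = 53
Base→#101→#102→#104→#105→#103: 20+16+7+10+4 = 57
Base→#101→#102→#105→#103→#104: 20+16+17+4+6 = 63
Base→#101→#102→#105→#104→#103: 20+16+17+10+6 = 69
Base→#101→#103→#102→#104→#105: 20+9+13+7+10 = 59
Base→#101→#103→#102→#105→#104: 20+9+13+17+10 = 69
Base→#101→#103→#104→#102→#105: 20+9+6+7+17 = 59
Base→#101→#103→#104→#105→#102: 20+9+6+10+17 = 62
Base→#101→#103→#105→#102→#104: 20+9+4+17+7 = 57
Base→#101→#103→#105→#104→#102: 20+9+4+10+7 = 50
Base→#101→#104→#102→#103→#105: 20+15+7+13+4 = 59
Base→#101→#104→#102→#105→#103: 20+15+7+17+4 = 63
… (106 more)
Base→#102→#104→#103→#105→#101: 10+7+6+4+5 = 32  ← best
The minimum is 32.
One shortest path: Base → #102 → #104 → #103 → #105 → #101.

Minimum one-way distance = 32.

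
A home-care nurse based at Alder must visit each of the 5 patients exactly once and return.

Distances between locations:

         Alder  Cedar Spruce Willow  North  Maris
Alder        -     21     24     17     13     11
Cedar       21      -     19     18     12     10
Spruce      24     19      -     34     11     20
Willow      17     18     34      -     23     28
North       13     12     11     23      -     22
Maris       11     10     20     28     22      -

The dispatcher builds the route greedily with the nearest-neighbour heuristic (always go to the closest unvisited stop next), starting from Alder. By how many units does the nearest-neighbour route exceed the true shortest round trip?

From Alder: Maris=11, North=13, Willow=17, Cedar=21, Spruce=24 → choose Maris (11).
From Maris: Cedar=10, Spruce=20, North=22, Willow=28 → choose Cedar (10).
From Cedar: North=12, Willow=18, Spruce=19 → choose North (12).
From North: Spruce=11, Willow=23 → choose Spruce (11).
From Spruce: Willow=34 → choose Willow (34).
NN route Alder → Maris → Cedar → North → Spruce → Willow → Alder costs 95.
Optimal: Alder → Willow → Cedar → North → Spruce → Maris → Alder costs 89 (by enumerating all 60 distinct tours).
Excess = 95 − 89 = 6.

6 longer than the optimal tour.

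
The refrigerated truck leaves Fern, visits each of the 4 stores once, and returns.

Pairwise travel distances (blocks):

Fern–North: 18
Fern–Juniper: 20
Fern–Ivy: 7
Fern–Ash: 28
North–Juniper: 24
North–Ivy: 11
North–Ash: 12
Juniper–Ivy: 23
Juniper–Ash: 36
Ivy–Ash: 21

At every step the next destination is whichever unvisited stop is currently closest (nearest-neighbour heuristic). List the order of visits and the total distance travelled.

86 blocks along Fern → Ivy → North → Ash → Juniper → Fern.

At Fern the remaining stops are Ivy 7, North 18, Juniper 20, Ash 28; go to Ivy.
At Ivy the remaining stops are North 11, Ash 21, Juniper 23; go to North.
At North the remaining stops are Ash 12, Juniper 24; go to Ash.
At Ash the remaining stops are Juniper 36; go to Juniper.
Return Juniper→Fern: 20.
Total = 7 + 11 + 12 + 36 + 20 = 86.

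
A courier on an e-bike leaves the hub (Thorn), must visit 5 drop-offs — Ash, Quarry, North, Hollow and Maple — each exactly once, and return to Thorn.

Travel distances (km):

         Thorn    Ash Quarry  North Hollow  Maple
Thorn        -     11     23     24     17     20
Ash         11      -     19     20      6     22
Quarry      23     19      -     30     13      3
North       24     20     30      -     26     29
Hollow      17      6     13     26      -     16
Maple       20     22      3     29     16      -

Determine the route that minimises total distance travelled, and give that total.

With 5 stops there are 5!/2 = 60 distinct round trips (a route and its reverse cost the same).
Thorn-Ash-Quarry-North-Hollow-Maple-Thorn: 11+19+30+26+16+20 = 122
Thorn-Ash-Quarry-North-Maple-Hollow-Thorn: 11+19+30+29+16+17 = 122
Thorn-Ash-Quarry-Hollow-North-Maple-Thorn: 11+19+13+26+29+20 = 118
Thorn-Ash-Quarry-Hollow-Maple-North-Thorn: 11+19+13+16+29+24 = 112
Thorn-Ash-Quarry-Maple-North-Hollow-Thorn: 11+19+3+29+26+17 = 105
Thorn-Ash-Quarry-Maple-Hollow-North-Thorn: 11+19+3+16+26+24 = 99
Thorn-Ash-North-Quarry-Hollow-Maple-Thorn: 11+20+30+13+16+20 = 110
Thorn-Ash-North-Quarry-Maple-Hollow-Thorn: 11+20+30+3+16+17 = 97
Thorn-Ash-North-Hollow-Quarry-Maple-Thorn: 11+20+26+13+3+20 = 93
Thorn-Ash-North-Hollow-Maple-Quarry-Thorn: 11+20+26+16+3+23 = 99
Thorn-Ash-North-Maple-Quarry-Hollow-Thorn: 11+20+29+3+13+17 = 93
Thorn-Ash-North-Maple-Hollow-Quarry-Thorn: 11+20+29+16+13+23 = 112
Thorn-Ash-Hollow-Quarry-North-Maple-Thorn: 11+6+13+30+29+20 = 109
Thorn-Ash-Hollow-Quarry-Maple-North-Thorn: 11+6+13+3+29+24 = 86
… (46 more)
The minimum is 86.
One optimal route: Thorn → Ash → Hollow → Quarry → Maple → North → Thorn (or its reverse).

Minimum total distance: 86 km.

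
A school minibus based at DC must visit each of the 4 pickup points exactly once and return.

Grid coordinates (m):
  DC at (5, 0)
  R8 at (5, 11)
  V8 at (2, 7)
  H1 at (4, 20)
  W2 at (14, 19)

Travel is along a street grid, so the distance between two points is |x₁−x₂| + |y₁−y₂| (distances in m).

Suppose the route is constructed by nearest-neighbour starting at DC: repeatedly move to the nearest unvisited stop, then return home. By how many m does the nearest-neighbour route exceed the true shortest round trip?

From DC: V8=10, R8=11, H1=21, W2=28 → choose V8 (10).
From V8: R8=7, H1=15, W2=24 → choose R8 (7).
From R8: H1=10, W2=17 → choose H1 (10).
From H1: W2=11 → choose W2 (11).
NN route DC → V8 → R8 → H1 → W2 → DC costs 66.
Optimal: DC → R8 → W2 → H1 → V8 → DC costs 64 (by enumerating all 12 distinct tours).
Excess = 66 − 64 = 2.

2 m longer than the optimal tour.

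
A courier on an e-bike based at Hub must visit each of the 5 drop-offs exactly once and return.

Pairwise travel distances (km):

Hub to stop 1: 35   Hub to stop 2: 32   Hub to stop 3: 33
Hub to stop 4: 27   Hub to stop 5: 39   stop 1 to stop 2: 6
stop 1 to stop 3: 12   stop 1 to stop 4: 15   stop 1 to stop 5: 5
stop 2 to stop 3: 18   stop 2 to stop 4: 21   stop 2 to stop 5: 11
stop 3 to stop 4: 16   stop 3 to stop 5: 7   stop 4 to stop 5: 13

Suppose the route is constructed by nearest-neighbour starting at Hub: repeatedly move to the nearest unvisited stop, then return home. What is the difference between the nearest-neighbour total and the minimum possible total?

From Hub: stop 4=27, stop 2=32, stop 3=33, stop 1=35, stop 5=39 → choose stop 4 (27).
From stop 4: stop 5=13, stop 1=15, stop 3=16, stop 2=21 → choose stop 5 (13).
From stop 5: stop 1=5, stop 3=7, stop 2=11 → choose stop 1 (5).
From stop 1: stop 2=6, stop 3=12 → choose stop 2 (6).
From stop 2: stop 3=18 → choose stop 3 (18).
NN route Hub → stop 4 → stop 5 → stop 1 → stop 2 → stop 3 → Hub costs 102.
Optimal: Hub → stop 2 → stop 1 → stop 5 → stop 3 → stop 4 → Hub costs 93 (by enumerating all 60 distinct tours).
Excess = 102 − 93 = 9.

9 km longer than the optimal tour.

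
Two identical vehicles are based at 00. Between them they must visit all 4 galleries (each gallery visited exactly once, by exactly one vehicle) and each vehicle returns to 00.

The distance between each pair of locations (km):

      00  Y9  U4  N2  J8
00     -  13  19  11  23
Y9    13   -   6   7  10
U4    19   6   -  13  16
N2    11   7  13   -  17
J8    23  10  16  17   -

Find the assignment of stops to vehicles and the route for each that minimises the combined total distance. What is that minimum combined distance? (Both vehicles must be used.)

Check every non-empty split of the stops between the two vehicles; for each half take its own optimal tour:
  {Y9} + {U4, N2, J8}: 26 + 63 = 89
  {U4} + {Y9, N2, J8}: 38 + 51 = 89
  {Y9, U4} + {N2, J8}: 38 + 51 = 89
  {N2} + {Y9, U4, J8}: 22 + 58 = 80
  {Y9, N2} + {U4, J8}: 31 + 58 = 89
  {U4, N2} + {Y9, J8}: 43 + 46 = 89
  … (7 splits in total)
Best: vehicle 1 00 → N2 → 00 = 22; vehicle 2 00 → Y9 → U4 → J8 → 00 = 58; combined 80.

Minimum combined distance: 80 km.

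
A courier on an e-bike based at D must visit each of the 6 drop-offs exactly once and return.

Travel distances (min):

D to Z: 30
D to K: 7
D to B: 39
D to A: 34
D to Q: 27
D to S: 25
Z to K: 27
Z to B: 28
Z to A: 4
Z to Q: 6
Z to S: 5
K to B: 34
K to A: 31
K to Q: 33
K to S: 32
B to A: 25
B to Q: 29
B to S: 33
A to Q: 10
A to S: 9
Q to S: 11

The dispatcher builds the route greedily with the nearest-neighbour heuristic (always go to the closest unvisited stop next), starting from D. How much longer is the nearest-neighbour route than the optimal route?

Excess over optimum: 14 min.

D: K=7, S=25, Q=27, Z=30, A=34, B=39 ⇒ K
K: Z=27, A=31, S=32, Q=33, B=34 ⇒ Z
Z: A=4, S=5, Q=6, B=28 ⇒ A
A: S=9, Q=10, B=25 ⇒ S
S: Q=11, B=33 ⇒ Q
Q: B=29 ⇒ B
NN route D → K → Z → A → S → Q → B → D costs 126.
Optimal: D → K → B → A → Z → Q → S → D costs 112 (by enumerating all 360 distinct tours).
Excess = 126 − 112 = 14.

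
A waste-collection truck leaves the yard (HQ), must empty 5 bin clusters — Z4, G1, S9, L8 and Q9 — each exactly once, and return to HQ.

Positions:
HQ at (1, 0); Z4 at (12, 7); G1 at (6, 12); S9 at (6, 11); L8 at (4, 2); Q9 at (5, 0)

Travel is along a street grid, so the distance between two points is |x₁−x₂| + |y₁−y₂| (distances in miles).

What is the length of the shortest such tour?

HQ-Z4-G1-S9-L8-Q9-HQ: 18+11+1+11+3+4 = 48
HQ-Z4-G1-S9-Q9-L8-HQ: 18+11+1+12+3+5 = 50
HQ-Z4-G1-L8-S9-Q9-HQ: 18+11+12+11+12+4 = 68
HQ-Z4-G1-L8-Q9-S9-HQ: 18+11+12+3+12+16 = 72
HQ-Z4-G1-Q9-S9-L8-HQ: 18+11+13+12+11+5 = 70
HQ-Z4-G1-Q9-L8-S9-HQ: 18+11+13+3+11+16 = 72
HQ-Z4-S9-G1-L8-Q9-HQ: 18+10+1+12+3+4 = 48
HQ-Z4-S9-G1-Q9-L8-HQ: 18+10+1+13+3+5 = 50
HQ-Z4-S9-L8-G1-Q9-HQ: 18+10+11+12+13+4 = 68
HQ-Z4-S9-L8-Q9-G1-HQ: 18+10+11+3+13+17 = 72
HQ-Z4-S9-Q9-G1-L8-HQ: 18+10+12+13+12+5 = 70
HQ-Z4-S9-Q9-L8-G1-HQ: 18+10+12+3+12+17 = 72
HQ-Z4-L8-G1-S9-Q9-HQ: 18+13+12+1+12+4 = 60
HQ-Z4-L8-G1-Q9-S9-HQ: 18+13+12+13+12+16 = 84
… (46 more)
HQ-L8-Z4-G1-S9-Q9-HQ: 5+13+11+1+12+4 = 46  ← best
The minimum is 46.
One optimal route: HQ → L8 → Z4 → G1 → S9 → Q9 → HQ (or its reverse).

Shortest round trip = 46 miles.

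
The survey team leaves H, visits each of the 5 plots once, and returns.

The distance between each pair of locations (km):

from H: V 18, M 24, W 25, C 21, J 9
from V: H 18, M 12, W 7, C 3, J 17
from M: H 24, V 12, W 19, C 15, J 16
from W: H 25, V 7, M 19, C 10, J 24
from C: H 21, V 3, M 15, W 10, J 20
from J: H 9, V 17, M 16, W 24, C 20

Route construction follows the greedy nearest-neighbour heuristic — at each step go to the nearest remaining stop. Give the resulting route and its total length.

Total distance 75 km via the nearest-neighbour route H → J → M → V → C → W → H.

From H: distances to unvisited — J=9, V=18, C=21, M=24, W=25. Nearest is J (9).
From J: distances to unvisited — M=16, V=17, C=20, W=24. Nearest is M (16).
From M: distances to unvisited — V=12, C=15, W=19. Nearest is V (12).
From V: distances to unvisited — C=3, W=7. Nearest is C (3).
From C: distances to unvisited — W=10. Nearest is W (10).
Return W→H: 25.
Total = 9 + 16 + 12 + 3 + 10 + 25 = 75.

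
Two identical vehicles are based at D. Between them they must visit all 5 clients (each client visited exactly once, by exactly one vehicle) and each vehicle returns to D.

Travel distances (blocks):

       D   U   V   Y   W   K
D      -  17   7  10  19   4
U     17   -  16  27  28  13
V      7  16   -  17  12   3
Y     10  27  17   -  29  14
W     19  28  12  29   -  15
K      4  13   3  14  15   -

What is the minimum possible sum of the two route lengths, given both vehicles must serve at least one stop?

Minimum combined distance: 84 blocks.

Check every non-empty split of the stops between the two vehicles; for each half take its own optimal tour:
  {U} + {V, Y, W, K}: 34 + 58 = 92
  {V} + {U, Y, W, K}: 14 + 84 = 98
  {U, V} + {Y, W, K}: 40 + 58 = 98
  {Y} + {U, V, W, K}: 20 + 64 = 84
  {U, Y} + {V, W, K}: 54 + 38 = 92
  {V, Y} + {U, W, K}: 34 + 64 = 98
  … (15 splits in total)
Best: vehicle 1 D → Y → D = 20; vehicle 2 D → U → V → W → K → D = 64; combined 84.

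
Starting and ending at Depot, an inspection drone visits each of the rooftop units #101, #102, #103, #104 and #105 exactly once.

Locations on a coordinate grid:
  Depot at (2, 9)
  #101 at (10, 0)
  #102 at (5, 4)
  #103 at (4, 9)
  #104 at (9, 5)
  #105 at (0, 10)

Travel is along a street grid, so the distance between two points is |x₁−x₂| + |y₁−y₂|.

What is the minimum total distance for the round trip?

40 — the shortest possible round trip.

There are 60 distinct closed tours to check (reversals are equivalent).
Depot → #101 → #102 → #103 → #104 → #105 → Depot: 17+9+6+9+14+3 = 58
Depot → #101 → #102 → #103 → #105 → #104 → Depot: 17+9+6+5+14+11 = 62
Depot → #101 → #102 → #104 → #103 → #105 → Depot: 17+9+5+9+5+3 = 48
Depot → #101 → #102 → #104 → #105 → #103 → Depot: 17+9+5+14+5+2 = 52
Depot → #101 → #102 → #105 → #103 → #104 → Depot: 17+9+11+5+9+11 = 62
Depot → #101 → #102 → #105 → #104 → #103 → Depot: 17+9+11+14+9+2 = 62
Depot → #101 → #103 → #102 → #104 → #105 → Depot: 17+15+6+5+14+3 = 60
Depot → #101 → #103 → #102 → #105 → #104 → Depot: 17+15+6+11+14+11 = 74
Depot → #101 → #103 → #104 → #102 → #105 → Depot: 17+15+9+5+11+3 = 60
Depot → #101 → #103 → #104 → #105 → #102 → Depot: 17+15+9+14+11+8 = 74
Depot → #101 → #103 → #105 → #102 → #104 → Depot: 17+15+5+11+5+11 = 64
Depot → #101 → #103 → #105 → #104 → #102 → Depot: 17+15+5+14+5+8 = 64
Depot → #101 → #104 → #102 → #103 → #105 → Depot: 17+6+5+6+5+3 = 42
Depot → #101 → #104 → #102 → #105 → #103 → Depot: 17+6+5+11+5+2 = 46
… (46 more)
Depot → #102 → #101 → #104 → #103 → #105 → Depot: 8+9+6+9+5+3 = 40  ← best
The minimum is 40.
One optimal route: Depot → #102 → #101 → #104 → #103 → #105 → Depot (or its reverse).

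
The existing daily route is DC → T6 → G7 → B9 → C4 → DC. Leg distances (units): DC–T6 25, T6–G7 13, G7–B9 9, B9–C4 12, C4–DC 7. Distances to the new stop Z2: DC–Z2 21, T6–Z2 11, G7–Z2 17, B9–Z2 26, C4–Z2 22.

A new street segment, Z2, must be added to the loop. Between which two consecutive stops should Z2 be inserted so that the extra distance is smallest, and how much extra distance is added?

+7 — insert Z2 between DC and T6.

Insertion cost between consecutive stops i–j is d(i,Z2) + d(Z2,j) − d(i,j):
  between DC and T6: 21 + 11 − 25 = 7
  between T6 and G7: 11 + 17 − 13 = 15
  between G7 and B9: 17 + 26 − 9 = 34
  between B9 and C4: 26 + 22 − 12 = 36
  between C4 and DC: 22 + 21 − 7 = 36
Cheapest insertion is between DC and T6, adding 7.
New total = 66 + 7 = 73.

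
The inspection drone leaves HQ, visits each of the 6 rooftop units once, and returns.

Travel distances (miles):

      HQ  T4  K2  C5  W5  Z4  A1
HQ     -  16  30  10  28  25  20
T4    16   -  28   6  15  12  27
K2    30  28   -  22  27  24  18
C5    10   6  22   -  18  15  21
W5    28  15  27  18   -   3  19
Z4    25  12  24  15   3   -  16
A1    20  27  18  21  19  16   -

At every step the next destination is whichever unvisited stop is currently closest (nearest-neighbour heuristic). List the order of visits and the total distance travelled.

Total distance 98 miles via the nearest-neighbour route HQ → C5 → T4 → Z4 → W5 → A1 → K2 → HQ.

At HQ the remaining stops are C5 10, T4 16, A1 20, Z4 25, W5 28, K2 30; go to C5.
At C5 the remaining stops are T4 6, Z4 15, W5 18, A1 21, K2 22; go to T4.
At T4 the remaining stops are Z4 12, W5 15, A1 27, K2 28; go to Z4.
At Z4 the remaining stops are W5 3, A1 16, K2 24; go to W5.
At W5 the remaining stops are A1 19, K2 27; go to A1.
At A1 the remaining stops are K2 18; go to K2.
Return K2→HQ: 30.
Total = 10 + 6 + 12 + 3 + 19 + 18 + 30 = 98.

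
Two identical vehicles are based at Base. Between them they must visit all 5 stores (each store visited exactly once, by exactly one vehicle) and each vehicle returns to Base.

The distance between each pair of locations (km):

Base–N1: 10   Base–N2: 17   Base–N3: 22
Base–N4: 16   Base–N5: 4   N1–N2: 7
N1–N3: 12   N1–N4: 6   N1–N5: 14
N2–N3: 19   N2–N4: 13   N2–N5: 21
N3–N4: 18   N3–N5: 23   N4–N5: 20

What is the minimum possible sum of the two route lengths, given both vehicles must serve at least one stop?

Minimum combined distance: 78 km.

Check every non-empty split of the stops between the two vehicles; for each half take its own optimal tour:
  {N1} + {N2, N3, N4, N5}: 20 + 75 = 95
  {N2} + {N1, N3, N4, N5}: 34 + 61 = 95
  {N1, N2} + {N3, N4, N5}: 34 + 61 = 95
  {N3} + {N1, N2, N4, N5}: 44 + 54 = 98
  {N1, N3} + {N2, N4, N5}: 44 + 54 = 98
  {N2, N3} + {N1, N4, N5}: 58 + 40 = 98
  … (15 splits in total)
  {N1, N2, N3, N4} + {N5}: 70 + 8 = 78  ← best
Best: vehicle 1 Base → N1 → N2 → N3 → N4 → Base = 70; vehicle 2 Base → N5 → Base = 8; combined 78.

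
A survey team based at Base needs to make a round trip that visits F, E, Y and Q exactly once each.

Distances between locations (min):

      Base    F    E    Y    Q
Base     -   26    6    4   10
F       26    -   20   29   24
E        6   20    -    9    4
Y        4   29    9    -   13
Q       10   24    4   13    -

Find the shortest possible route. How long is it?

Minimum total distance: 67 min.

Base - F - E - Y - Q - Base: 26+20+9+13+10 = 78
Base - F - E - Q - Y - Base: 26+20+4+13+4 = 67
Base - F - Y - E - Q - Base: 26+29+9+4+10 = 78
Base - F - Y - Q - E - Base: 26+29+13+4+6 = 78
Base - F - Q - E - Y - Base: 26+24+4+9+4 = 67
Base - F - Q - Y - E - Base: 26+24+13+9+6 = 78
Base - E - F - Y - Q - Base: 6+20+29+13+10 = 78
Base - E - F - Q - Y - Base: 6+20+24+13+4 = 67
Base - E - Y - F - Q - Base: 6+9+29+24+10 = 78
Base - E - Q - F - Y - Base: 6+4+24+29+4 = 67
Base - Y - F - E - Q - Base: 4+29+20+4+10 = 67
Base - Y - E - F - Q - Base: 4+9+20+24+10 = 67
The minimum is 67.
One optimal route: Base → F → E → Q → Y → Base (or its reverse).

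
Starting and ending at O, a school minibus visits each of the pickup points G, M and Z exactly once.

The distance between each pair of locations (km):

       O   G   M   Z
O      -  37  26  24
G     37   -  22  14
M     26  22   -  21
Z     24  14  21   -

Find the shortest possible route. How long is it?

86 km — the shortest possible round trip.

With 3 stops there are 3!/2 = 3 distinct round trips (a route and its reverse cost the same).
O→G→M→Z→O: 37+22+21+24 = 104
O→G→Z→M→O: 37+14+21+26 = 98
O→M→G→Z→O: 26+22+14+24 = 86
The minimum is 86.
One optimal route: O → M → G → Z → O (or its reverse).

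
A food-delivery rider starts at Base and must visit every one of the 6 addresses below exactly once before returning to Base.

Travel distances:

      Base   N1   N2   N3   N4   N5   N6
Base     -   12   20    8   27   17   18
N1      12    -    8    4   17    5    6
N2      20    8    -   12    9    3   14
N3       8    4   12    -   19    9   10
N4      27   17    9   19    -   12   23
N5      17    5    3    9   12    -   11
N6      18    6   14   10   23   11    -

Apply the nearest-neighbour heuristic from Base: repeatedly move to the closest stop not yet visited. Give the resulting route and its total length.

Base → [N3:8 / N1:12 / N5:17 / N6:18 / N2:20 / N4:27] → N3 (8)
N3 → [N1:4 / N5:9 / N6:10 / N2:12 / N4:19] → N1 (4)
N1 → [N5:5 / N6:6 / N2:8 / N4:17] → N5 (5)
N5 → [N2:3 / N6:11 / N4:12] → N2 (3)
N2 → [N4:9 / N6:14] → N4 (9)
N4 → [N6:23] → N6 (23)
Return N6→Base: 18.
Total = 8 + 4 + 5 + 3 + 9 + 23 + 18 = 70.

Nearest-neighbour total = 70; route Base → N3 → N1 → N5 → N2 → N4 → N6 → Base.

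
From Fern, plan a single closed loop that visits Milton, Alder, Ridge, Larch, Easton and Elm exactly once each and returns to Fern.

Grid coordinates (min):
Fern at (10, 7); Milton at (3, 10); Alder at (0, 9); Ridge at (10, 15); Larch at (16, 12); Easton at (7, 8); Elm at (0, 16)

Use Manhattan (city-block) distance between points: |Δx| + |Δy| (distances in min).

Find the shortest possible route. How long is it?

52 min — the shortest possible round trip.

There are 360 distinct closed tours to check (reversals are equivalent).
Fern→Milton→Alder→Ridge→Larch→Easton→Elm→Fern: 10+4+16+9+13+15+19 = 86
Fern→Milton→Alder→Ridge→Larch→Elm→Easton→Fern: 10+4+16+9+20+15+4 = 78
Fern→Milton→Alder→Ridge→Easton→Larch→Elm→Fern: 10+4+16+10+13+20+19 = 92
Fern→Milton→Alder→Ridge→Easton→Elm→Larch→Fern: 10+4+16+10+15+20+11 = 86
Fern→Milton→Alder→Ridge→Elm→Larch→Easton→Fern: 10+4+16+11+20+13+4 = 78
Fern→Milton→Alder→Ridge→Elm→Easton→Larch→Fern: 10+4+16+11+15+13+11 = 80
Fern→Milton→Alder→Larch→Ridge→Easton→Elm→Fern: 10+4+19+9+10+15+19 = 86
Fern→Milton→Alder→Larch→Ridge→Elm→Easton→Fern: 10+4+19+9+11+15+4 = 72
… (352 more)
Fern→Larch→Ridge→Elm→Alder→Milton→Easton→Fern: 11+9+11+7+4+6+4 = 52  ← best
The minimum is 52.
One optimal route: Fern → Larch → Ridge → Elm → Alder → Milton → Easton → Fern (or its reverse).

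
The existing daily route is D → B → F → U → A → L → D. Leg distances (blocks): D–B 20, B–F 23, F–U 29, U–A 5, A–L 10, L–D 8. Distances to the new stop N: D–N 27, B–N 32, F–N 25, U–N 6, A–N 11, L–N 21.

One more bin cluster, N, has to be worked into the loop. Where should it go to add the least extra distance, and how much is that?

Minimum extra distance: 2 blocks, inserting N between F and U.

Insertion cost between consecutive stops i–j is d(i,N) + d(N,j) − d(i,j):
  between D and B: 27 + 32 − 20 = 39
  between B and F: 32 + 25 − 23 = 34
  between F and U: 25 + 6 − 29 = 2
  between U and A: 6 + 11 − 5 = 12
  between A and L: 11 + 21 − 10 = 22
  between L and D: 21 + 27 − 8 = 40
Cheapest insertion is between F and U, adding 2.
New total = 95 + 2 = 97.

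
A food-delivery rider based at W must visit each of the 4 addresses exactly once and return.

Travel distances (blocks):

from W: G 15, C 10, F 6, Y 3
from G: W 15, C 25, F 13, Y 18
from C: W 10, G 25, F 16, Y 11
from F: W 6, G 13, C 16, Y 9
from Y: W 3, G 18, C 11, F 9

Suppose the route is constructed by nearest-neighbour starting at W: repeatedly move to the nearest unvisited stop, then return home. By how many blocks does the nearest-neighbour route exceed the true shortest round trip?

W: Y=3, F=6, C=10, G=15 ⇒ Y
Y: F=9, C=11, G=18 ⇒ F
F: G=13, C=16 ⇒ G
G: C=25 ⇒ C
NN route W → Y → F → G → C → W costs 60.
Optimal: W → G → F → C → Y → W costs 58 (by enumerating all 12 distinct tours).
Excess = 60 − 58 = 2.

The nearest-neighbour route is 2 blocks longer than optimal.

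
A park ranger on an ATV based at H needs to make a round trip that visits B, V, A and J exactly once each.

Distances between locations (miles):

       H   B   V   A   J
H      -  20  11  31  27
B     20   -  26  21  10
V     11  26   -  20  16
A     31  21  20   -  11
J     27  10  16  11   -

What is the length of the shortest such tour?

There are 12 distinct closed tours to check (reversals are equivalent).
H-B-V-A-J-H: 20+26+20+11+27 = 104
H-B-V-J-A-H: 20+26+16+11+31 = 104
H-B-A-V-J-H: 20+21+20+16+27 = 104
H-B-A-J-V-H: 20+21+11+16+11 = 79
H-B-J-V-A-H: 20+10+16+20+31 = 97
H-B-J-A-V-H: 20+10+11+20+11 = 72
H-V-B-A-J-H: 11+26+21+11+27 = 96
H-V-B-J-A-H: 11+26+10+11+31 = 89
H-V-A-B-J-H: 11+20+21+10+27 = 89
H-V-J-B-A-H: 11+16+10+21+31 = 89
H-A-B-V-J-H: 31+21+26+16+27 = 121
H-A-V-B-J-H: 31+20+26+10+27 = 114
The minimum is 72.
One optimal route: H → B → J → A → V → H (or its reverse).

Shortest round trip = 72 miles.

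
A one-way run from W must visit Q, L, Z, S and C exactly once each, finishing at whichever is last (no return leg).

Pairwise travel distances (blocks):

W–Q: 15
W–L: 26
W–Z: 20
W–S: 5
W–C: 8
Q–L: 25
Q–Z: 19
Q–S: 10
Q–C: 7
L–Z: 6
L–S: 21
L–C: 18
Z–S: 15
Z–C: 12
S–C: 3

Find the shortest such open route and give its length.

There are 5! = 120 possible orderings.
W→Q→L→Z→S→C: 15+25+6+15+3 = 64
W→Q→L→Z→C→S: 15+25+6+12+3 = 61
W→Q→L→S→Z→C: 15+25+21+15+12 = 88
W→Q→L→S→C→Z: 15+25+21+3+12 = 76
W→Q→L→C→Z→S: 15+25+18+12+15 = 85
W→Q→L→C→S→Z: 15+25+18+3+15 = 76
W→Q→Z→L→S→C: 15+19+6+21+3 = 64
W→Q→Z→L→C→S: 15+19+6+18+3 = 61
W→Q→Z→S→L→C: 15+19+15+21+18 = 88
W→Q→Z→S→C→L: 15+19+15+3+18 = 70
W→Q→Z→C→L→S: 15+19+12+18+21 = 85
W→Q→Z→C→S→L: 15+19+12+3+21 = 70
W→Q→S→L→Z→C: 15+10+21+6+12 = 64
W→Q→S→L→C→Z: 15+10+21+18+12 = 76
… (106 more)
W→S→Q→C→Z→L: 5+10+7+12+6 = 40  ← best
The minimum is 40.
One shortest path: W → S → Q → C → Z → L.

Shortest open route: 40 blocks.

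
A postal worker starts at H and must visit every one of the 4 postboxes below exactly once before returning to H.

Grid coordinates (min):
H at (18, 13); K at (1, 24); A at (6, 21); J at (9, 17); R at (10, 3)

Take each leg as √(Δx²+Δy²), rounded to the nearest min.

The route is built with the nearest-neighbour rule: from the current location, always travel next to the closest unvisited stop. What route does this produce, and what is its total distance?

From H: distances to unvisited — J=10, R=13, A=14, K=20. Nearest is J (10).
From J: distances to unvisited — A=5, K=11, R=14. Nearest is A (5).
From A: distances to unvisited — K=6, R=18. Nearest is K (6).
From K: distances to unvisited — R=23. Nearest is R (23).
Return R→H: 13.
Total = 10 + 5 + 6 + 23 + 13 = 57.

Total distance 57 min via the nearest-neighbour route H → J → A → K → R → H.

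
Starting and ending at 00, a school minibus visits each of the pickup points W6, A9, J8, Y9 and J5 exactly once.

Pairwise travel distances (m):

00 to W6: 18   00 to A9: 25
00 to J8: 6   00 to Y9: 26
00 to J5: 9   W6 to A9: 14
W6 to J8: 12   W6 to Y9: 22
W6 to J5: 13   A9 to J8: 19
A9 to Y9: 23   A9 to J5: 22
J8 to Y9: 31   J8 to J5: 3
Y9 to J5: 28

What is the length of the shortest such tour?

85 m — the shortest possible round trip.

With 5 stops there are 5!/2 = 60 distinct round trips (a route and its reverse cost the same).
00 → W6 → A9 → J8 → Y9 → J5 → 00: 18+14+19+31+28+9 = 119
00 → W6 → A9 → J8 → J5 → Y9 → 00: 18+14+19+3+28+26 = 108
00 → W6 → A9 → Y9 → J8 → J5 → 00: 18+14+23+31+3+9 = 98
00 → W6 → A9 → Y9 → J5 → J8 → 00: 18+14+23+28+3+6 = 92
00 → W6 → A9 → J5 → J8 → Y9 → 00: 18+14+22+3+31+26 = 114
00 → W6 → A9 → J5 → Y9 → J8 → 00: 18+14+22+28+31+6 = 119
00 → W6 → J8 → A9 → Y9 → J5 → 00: 18+12+19+23+28+9 = 109
00 → W6 → J8 → A9 → J5 → Y9 → 00: 18+12+19+22+28+26 = 125
00 → W6 → J8 → Y9 → A9 → J5 → 00: 18+12+31+23+22+9 = 115
00 → W6 → J8 → Y9 → J5 → A9 → 00: 18+12+31+28+22+25 = 136
00 → W6 → J8 → J5 → A9 → Y9 → 00: 18+12+3+22+23+26 = 104
00 → W6 → J8 → J5 → Y9 → A9 → 00: 18+12+3+28+23+25 = 109
00 → W6 → Y9 → A9 → J8 → J5 → 00: 18+22+23+19+3+9 = 94
00 → W6 → Y9 → A9 → J5 → J8 → 00: 18+22+23+22+3+6 = 94
… (46 more)
00 → J8 → J5 → W6 → A9 → Y9 → 00: 6+3+13+14+23+26 = 85  ← best
The minimum is 85.
One optimal route: 00 → J8 → J5 → W6 → A9 → Y9 → 00 (or its reverse).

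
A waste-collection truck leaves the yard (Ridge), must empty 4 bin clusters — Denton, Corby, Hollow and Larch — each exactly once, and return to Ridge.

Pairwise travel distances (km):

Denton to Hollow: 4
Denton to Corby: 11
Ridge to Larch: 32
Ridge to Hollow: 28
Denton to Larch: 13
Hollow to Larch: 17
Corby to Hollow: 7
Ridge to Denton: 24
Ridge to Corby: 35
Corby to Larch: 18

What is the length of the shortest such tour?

There are 12 distinct closed tours to check (reversals are equivalent).
Ridge - Denton - Corby - Hollow - Larch - Ridge: 24+11+7+17+32 = 91
Ridge - Denton - Corby - Larch - Hollow - Ridge: 24+11+18+17+28 = 98
Ridge - Denton - Hollow - Corby - Larch - Ridge: 24+4+7+18+32 = 85
Ridge - Denton - Hollow - Larch - Corby - Ridge: 24+4+17+18+35 = 98
Ridge - Denton - Larch - Corby - Hollow - Ridge: 24+13+18+7+28 = 90
Ridge - Denton - Larch - Hollow - Corby - Ridge: 24+13+17+7+35 = 96
Ridge - Corby - Denton - Hollow - Larch - Ridge: 35+11+4+17+32 = 99
Ridge - Corby - Denton - Larch - Hollow - Ridge: 35+11+13+17+28 = 104
Ridge - Corby - Hollow - Denton - Larch - Ridge: 35+7+4+13+32 = 91
Ridge - Corby - Larch - Denton - Hollow - Ridge: 35+18+13+4+28 = 98
Ridge - Hollow - Denton - Corby - Larch - Ridge: 28+4+11+18+32 = 93
Ridge - Hollow - Corby - Denton - Larch - Ridge: 28+7+11+13+32 = 91
The minimum is 85.
One optimal route: Ridge → Denton → Hollow → Corby → Larch → Ridge (or its reverse).

85 km — the shortest possible round trip.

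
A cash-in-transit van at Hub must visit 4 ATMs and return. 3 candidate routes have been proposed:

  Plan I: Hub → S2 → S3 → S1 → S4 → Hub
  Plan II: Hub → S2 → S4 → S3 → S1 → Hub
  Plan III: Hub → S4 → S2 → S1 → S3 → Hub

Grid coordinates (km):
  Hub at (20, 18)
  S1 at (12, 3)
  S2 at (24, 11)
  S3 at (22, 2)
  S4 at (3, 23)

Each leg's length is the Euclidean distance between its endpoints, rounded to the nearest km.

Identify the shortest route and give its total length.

Plan I: 8 + 9 + 10 + 22 + 18 = 67
Plan II: 8 + 24 + 28 + 10 + 17 = 87
Plan III: 18 + 24 + 14 + 10 + 16 = 82

67 km — Plan I is the shortest.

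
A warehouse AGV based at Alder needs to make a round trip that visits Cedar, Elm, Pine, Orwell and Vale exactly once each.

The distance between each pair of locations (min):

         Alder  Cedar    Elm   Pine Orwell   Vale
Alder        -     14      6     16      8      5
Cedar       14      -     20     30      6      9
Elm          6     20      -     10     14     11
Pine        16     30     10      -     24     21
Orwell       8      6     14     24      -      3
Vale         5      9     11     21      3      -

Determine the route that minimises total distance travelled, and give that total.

60 min — the shortest possible round trip.

With 5 stops there are 5!/2 = 60 distinct round trips (a route and its reverse cost the same).
Alder → Cedar → Elm → Pine → Orwell → Vale → Alder: 14+20+10+24+3+5 = 76
Alder → Cedar → Elm → Pine → Vale → Orwell → Alder: 14+20+10+21+3+8 = 76
Alder → Cedar → Elm → Orwell → Pine → Vale → Alder: 14+20+14+24+21+5 = 98
Alder → Cedar → Elm → Orwell → Vale → Pine → Alder: 14+20+14+3+21+16 = 88
Alder → Cedar → Elm → Vale → Pine → Orwell → Alder: 14+20+11+21+24+8 = 98
Alder → Cedar → Elm → Vale → Orwell → Pine → Alder: 14+20+11+3+24+16 = 88
Alder → Cedar → Pine → Elm → Orwell → Vale → Alder: 14+30+10+14+3+5 = 76
Alder → Cedar → Pine → Elm → Vale → Orwell → Alder: 14+30+10+11+3+8 = 76
Alder → Cedar → Pine → Orwell → Elm → Vale → Alder: 14+30+24+14+11+5 = 98
Alder → Cedar → Pine → Orwell → Vale → Elm → Alder: 14+30+24+3+11+6 = 88
Alder → Cedar → Pine → Vale → Elm → Orwell → Alder: 14+30+21+11+14+8 = 98
Alder → Cedar → Pine → Vale → Orwell → Elm → Alder: 14+30+21+3+14+6 = 88
Alder → Cedar → Orwell → Elm → Pine → Vale → Alder: 14+6+14+10+21+5 = 70
Alder → Cedar → Orwell → Elm → Vale → Pine → Alder: 14+6+14+11+21+16 = 82
… (46 more)
Alder → Cedar → Orwell → Vale → Elm → Pine → Alder: 14+6+3+11+10+16 = 60  ← best
The minimum is 60.
One optimal route: Alder → Cedar → Orwell → Vale → Elm → Pine → Alder (or its reverse).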